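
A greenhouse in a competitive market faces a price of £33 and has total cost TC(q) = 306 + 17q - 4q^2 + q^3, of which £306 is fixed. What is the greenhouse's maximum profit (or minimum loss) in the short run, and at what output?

AVC = 17 - 4q + q^2 has its minimum £13 at q = 2; price £33 clears that bar, so the firm operates.
With MC = 17 - 8q + 3q^2, P = MC on the upward-sloping part at q* = 4.
TR = 33·4 = 132. TC = 306 + 68 = 374. Profit = 132 − 374 = -£242.
That loss of £242 beats the £306 the firm would lose by shutting down; producing recovers £64 of fixed cost.

Profit = -£242 at q = 4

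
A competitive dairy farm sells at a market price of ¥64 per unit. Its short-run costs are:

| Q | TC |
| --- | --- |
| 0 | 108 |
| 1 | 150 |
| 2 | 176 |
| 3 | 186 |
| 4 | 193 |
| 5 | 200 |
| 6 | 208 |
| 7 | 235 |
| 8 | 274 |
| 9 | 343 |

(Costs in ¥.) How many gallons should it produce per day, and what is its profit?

Compute π = P·Q − TC at each output: Q=0: -108; Q=1: -86; Q=2: -48; Q=3: 6; Q=4: 63; Q=5: 120; Q=6: 176; Q=7: 213; Q=8: 238; Q=9: 233.
Profit is maximized at Q = 8. AVC there is 166/8 = ¥20.75 ≤ P, so producing beats shutting down (which would give -¥108).

Q = 8; profit = ¥238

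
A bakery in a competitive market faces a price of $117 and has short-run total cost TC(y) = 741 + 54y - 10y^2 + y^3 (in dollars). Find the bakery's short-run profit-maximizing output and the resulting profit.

Profit = -$93 at y = 9

AVC = 54 - 10y + y^2; min AVC = $29 at y = 5. Since P = $117 ≥ min AVC, the firm produces.
With MC = 54 - 20y + 3y^2, P = MC on the upward-sloping part at y* = 9.
TR = 117·9 = 1053. TC = 741 + 405 = 1146. Profit = 1053 − 1146 = -$93.
That loss of $93 beats the $741 the firm would lose by shutting down; producing recovers $648 of fixed cost.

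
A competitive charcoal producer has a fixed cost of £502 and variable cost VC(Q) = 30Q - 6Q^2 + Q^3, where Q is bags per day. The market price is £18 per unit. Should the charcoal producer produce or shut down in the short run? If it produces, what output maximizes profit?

Shut down

Strip out fixed cost: VC = 30Q - 6Q^2 + Q^3. Then AVC = 30 - 6Q + Q^2 and MC = 30 - 12Q + 3Q^2.
The AVC parabola has its vertex at Q = 6/2 = 3, where AVC = 30 - 6·3 + 3^2 = £21.
Since P = £18 < min AVC = £21, price fails to cover variable cost at any output.
The firm minimizes its loss by shutting down and losing only its fixed cost of £502.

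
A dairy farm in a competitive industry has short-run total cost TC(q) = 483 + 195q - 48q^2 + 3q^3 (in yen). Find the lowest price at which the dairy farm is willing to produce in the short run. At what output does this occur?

¥3 per unit, at q = 8

The firm shuts down when price falls below the minimum of average variable cost. AVC = VC/q = 195 - 48q + 3q^2.
At the minimum of AVC, MC = AVC. MC = 195 - 96q + 9q^2; setting MC = AVC gives 6q^2 - 48q = 0, so q = 8. min AVC = 3.
The firm shuts down for any P below ¥3.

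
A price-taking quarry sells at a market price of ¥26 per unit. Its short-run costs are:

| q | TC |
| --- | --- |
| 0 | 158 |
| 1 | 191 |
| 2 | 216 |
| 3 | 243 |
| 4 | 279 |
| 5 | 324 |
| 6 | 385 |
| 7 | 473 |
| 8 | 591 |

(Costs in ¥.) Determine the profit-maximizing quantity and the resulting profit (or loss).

Tabulate TR − TC: q=0: -158; q=1: -165; q=2: -164; q=3: -165; q=4: -175; q=5: -194; q=6: -229; q=7: -291; q=8: -383.
Profit is highest at q = 0. Equivalently, the lowest AVC in the table is 85/3 ≈ ¥28.33 at q = 3, and P = ¥26 falls below it — price never covers variable cost, so the firm shuts down and loses only its fixed cost.

q = 0 (shut down); profit = -¥158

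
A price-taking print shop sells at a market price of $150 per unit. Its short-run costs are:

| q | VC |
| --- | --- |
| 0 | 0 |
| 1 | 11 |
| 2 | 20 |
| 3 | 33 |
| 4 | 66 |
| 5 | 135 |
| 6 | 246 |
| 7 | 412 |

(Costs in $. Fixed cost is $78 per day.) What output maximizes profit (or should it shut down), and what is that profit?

Compute π = P·q − TC at each output: q=0: -78; q=1: 61; q=2: 202; q=3: 339; q=4: 456; q=5: 537; q=6: 576; q=7: 560.
Profit is maximized at q = 6. AVC there is 246/6 = $41 ≤ P, so producing beats shutting down (which would give -$78).

q = 6; profit = $576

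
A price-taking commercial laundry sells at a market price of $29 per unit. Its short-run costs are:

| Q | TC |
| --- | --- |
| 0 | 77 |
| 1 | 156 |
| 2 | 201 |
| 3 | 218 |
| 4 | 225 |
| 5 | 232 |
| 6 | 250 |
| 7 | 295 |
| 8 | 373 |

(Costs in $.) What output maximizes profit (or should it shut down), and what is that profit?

Q = 6; profit = -$76

Compute π = P·Q − TC at each output: Q=0: -77; Q=1: -127; Q=2: -143; Q=3: -131; Q=4: -109; Q=5: -87; Q=6: -76; Q=7: -92; Q=8: -141.
Profit is maximized at Q = 6. AVC there is 173/6 = $28.83 ≤ P, so producing beats shutting down (which would give -$77).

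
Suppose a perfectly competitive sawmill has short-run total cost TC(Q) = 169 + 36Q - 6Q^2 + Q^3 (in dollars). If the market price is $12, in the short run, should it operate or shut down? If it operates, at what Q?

Shut down

Variable cost is VC = 36Q - 6Q^2 + Q^3, so AVC = VC/Q = 36 - 6Q + Q^2 and MC = dTC/dQ = 36 - 12Q + 3Q^2.
AVC is minimized where dAVC/dQ = -6 + 2Q = 0, at Q = 3; min AVC = 36 - 6·3 + 3^2 = $27.
Since P = $12 < min AVC = $27, price fails to cover variable cost at any output.
Best response: produce nothing and absorb the $169 fixed cost.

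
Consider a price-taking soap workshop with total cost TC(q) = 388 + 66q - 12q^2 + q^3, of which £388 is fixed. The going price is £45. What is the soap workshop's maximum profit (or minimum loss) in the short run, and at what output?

Profit = -£290 at q = 7

AVC = 66 - 12q + q^2; min AVC = £30 at q = 6. Since P = £45 ≥ min AVC, the firm produces.
MC = 66 - 24q + 3q^2. Setting P = MC and taking the root on the rising branch gives q* = 7.
TR = 45·7 = 315. TC = 388 + 217 = 605. Profit = 315 − 605 = -£290.
Shutting down would mean losing the fixed cost of £388, so operating at a loss of £290 is better by £98.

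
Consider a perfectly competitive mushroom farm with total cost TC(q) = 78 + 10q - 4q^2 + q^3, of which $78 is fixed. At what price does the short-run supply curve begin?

$6 per unit

The firm shuts down when price falls below the minimum of average variable cost. AVC = VC/q = 10 - 4q + q^2.
dAVC/dq = -4 + 2q = 0 gives q = 2. min AVC = 10 - 4·2 + 2^2 = 6.
The firm shuts down for any P below $6.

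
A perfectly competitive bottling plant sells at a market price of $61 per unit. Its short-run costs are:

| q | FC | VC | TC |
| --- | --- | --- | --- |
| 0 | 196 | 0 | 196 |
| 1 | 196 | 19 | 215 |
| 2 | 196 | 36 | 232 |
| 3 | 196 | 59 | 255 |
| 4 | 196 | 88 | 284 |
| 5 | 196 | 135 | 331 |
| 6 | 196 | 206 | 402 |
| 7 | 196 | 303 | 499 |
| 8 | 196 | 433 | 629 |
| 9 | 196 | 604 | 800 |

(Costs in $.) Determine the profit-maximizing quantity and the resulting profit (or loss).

Tabulate TR − TC: q=0: -196; q=1: -154; q=2: -110; q=3: -72; q=4: -40; q=5: -26; q=6: -36; q=7: -72; q=8: -141; q=9: -251.
Profit is maximized at q = 5. AVC there is 135/5 = $27 ≤ P, so producing beats shutting down (which would give -$196).

q = 5; profit = -$26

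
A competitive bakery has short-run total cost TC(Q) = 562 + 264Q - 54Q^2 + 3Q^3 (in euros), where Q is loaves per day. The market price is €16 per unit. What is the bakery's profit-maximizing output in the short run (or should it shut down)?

From TC, MC = TC'(Q) = 264 - 108Q + 9Q^2 and AVC = VC/Q = 264 - 54Q + 3Q^2.
The AVC parabola has its vertex at Q = 54/6 = 9, where AVC = 264 - 54·9 + 3·9^2 = €21.
Since P = €16 < min AVC = €21, price fails to cover variable cost at any output.
Shutting down limits the loss to fixed cost, €562.

Shut down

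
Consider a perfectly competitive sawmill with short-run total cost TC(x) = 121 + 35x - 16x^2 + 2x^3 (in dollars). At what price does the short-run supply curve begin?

$3 per unit

Short-run supply begins at min AVC. From VC = 35x - 16x^2 + 2x^3, AVC = 35 - 16x + 2x^2.
dAVC/dx = -16 + 4x = 0 gives x = 4. min AVC = 35 - 16·4 + 2·4^2 = 3.
The firm shuts down for any P below $3.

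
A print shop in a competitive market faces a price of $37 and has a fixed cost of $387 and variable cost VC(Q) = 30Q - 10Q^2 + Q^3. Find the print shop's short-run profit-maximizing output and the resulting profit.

AVC = 30 - 10Q + Q^2; min AVC = $5 at Q = 5. Since P = $37 ≥ min AVC, the firm produces.
With MC = 30 - 20Q + 3Q^2, P = MC on the upward-sloping part at Q* = 7.
TR = 37·7 = 259. TC = 387 + 63 = 450. Profit = 259 − 450 = -$191.
Shutting down would mean losing the fixed cost of $387, so operating at a loss of $191 is better by $196.

Profit = -$191 at Q = 7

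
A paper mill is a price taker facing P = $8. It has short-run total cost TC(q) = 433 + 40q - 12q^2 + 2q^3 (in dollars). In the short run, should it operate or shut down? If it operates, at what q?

Variable cost is VC = 40q - 12q^2 + 2q^3, so AVC = VC/q = 40 - 12q + 2q^2 and MC = dTC/dq = 40 - 24q + 6q^2.
AVC hits its minimum where MC = AVC, at q = 3, giving min AVC = 40 - 12·3 + 2·3^2 = $22.
Since P = $8 < min AVC = $22, price fails to cover variable cost at any output.
The firm minimizes its loss by shutting down and losing only its fixed cost of $433.

Shut down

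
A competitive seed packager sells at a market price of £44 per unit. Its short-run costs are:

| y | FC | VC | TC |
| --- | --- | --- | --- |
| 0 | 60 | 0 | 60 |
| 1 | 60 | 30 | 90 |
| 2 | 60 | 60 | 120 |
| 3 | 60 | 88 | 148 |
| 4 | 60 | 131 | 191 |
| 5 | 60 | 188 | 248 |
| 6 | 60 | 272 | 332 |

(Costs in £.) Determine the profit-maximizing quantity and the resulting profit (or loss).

Compute π = P·y − TC at each output: y=0: -60; y=1: -46; y=2: -32; y=3: -16; y=4: -15; y=5: -28; y=6: -68.
Profit is maximized at y = 4. AVC there is 131/4 = £32.75 ≤ P, so producing beats shutting down (which would give -£60).

y = 4; profit = -£15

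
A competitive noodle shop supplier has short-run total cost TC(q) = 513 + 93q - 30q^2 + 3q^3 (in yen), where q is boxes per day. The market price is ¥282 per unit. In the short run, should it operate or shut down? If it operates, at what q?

Strip out fixed cost: VC = 93q - 30q^2 + 3q^3. Then AVC = 93 - 30q + 3q^2 and MC = 93 - 60q + 9q^2.
AVC hits its minimum where MC = AVC, at q = 5, giving min AVC = 93 - 30·5 + 3·5^2 = ¥18.
Because ¥282 ≥ ¥18, revenue can cover variable cost; the firm operates.
P = MC gives -189 - 60q + 9q^2 = 0, with roots -7/3 and 9. Take the larger (rising MC): q* = 9.
Check: AVC at q = 9 is ¥66 ≤ P, so revenue covers variable cost.
Profit = P·q − TC = 282·9 − 1107 = ¥1431.

Produce at q = 9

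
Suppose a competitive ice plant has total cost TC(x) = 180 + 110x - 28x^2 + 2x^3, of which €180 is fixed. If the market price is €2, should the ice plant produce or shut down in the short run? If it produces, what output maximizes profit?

Shut down

Strip out fixed cost: VC = 110x - 28x^2 + 2x^3. Then AVC = 110 - 28x + 2x^2 and MC = 110 - 56x + 6x^2.
The AVC parabola has its vertex at x = 28/4 = 7, where AVC = 110 - 28·7 + 2·7^2 = €12.
With P < min AVC (€2 < €12), every unit sold adds to the loss.
Shutting down limits the loss to fixed cost, €180.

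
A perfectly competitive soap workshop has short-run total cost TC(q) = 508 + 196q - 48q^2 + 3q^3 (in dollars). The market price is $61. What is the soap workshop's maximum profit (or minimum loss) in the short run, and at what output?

AVC = 196 - 48q + 3q^2; min AVC = $4 at q = 8. Since P = $61 ≥ min AVC, the firm produces.
MC = 196 - 96q + 9q^2. Setting P = MC and taking the root on the rising branch gives q* = 9.
TR = 61·9 = 549. TC = 508 + 63 = 571. Profit = 549 − 571 = -$22.
Shutting down would mean losing the fixed cost of $508, so operating at a loss of $22 is better by $486.

Profit = -$22 at q = 9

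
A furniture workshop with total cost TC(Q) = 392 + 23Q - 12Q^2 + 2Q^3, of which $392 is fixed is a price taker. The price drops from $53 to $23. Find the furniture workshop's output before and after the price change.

MC = 23 - 24Q + 6Q^2; the shutdown threshold is min AVC = $5 (at Q = 3).
With P = $53 above the shutdown price, P = MC gives Q = 5.
At P = $23 ≥ min AVC, set P = MC: Q = 4. The firm stays open but cuts output.

Output falls from 5 to 4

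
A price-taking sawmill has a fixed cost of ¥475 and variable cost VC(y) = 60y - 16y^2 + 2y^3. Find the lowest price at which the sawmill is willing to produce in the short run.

¥28 per unit

Short-run supply begins at min AVC. From VC = 60y - 16y^2 + 2y^3, AVC = 60 - 16y + 2y^2.
At the minimum of AVC, MC = AVC. MC = 60 - 32y + 6y^2; setting MC = AVC gives 4y^2 - 16y = 0, so y = 4. min AVC = 28.
So the shutdown price is ¥28.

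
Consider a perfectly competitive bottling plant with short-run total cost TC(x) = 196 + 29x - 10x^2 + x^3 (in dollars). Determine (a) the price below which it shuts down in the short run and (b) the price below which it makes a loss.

Shutdown price = min AVC. AVC = 29 - 10x + x^2, with vertex at x = 5 and minimum $4.
ATC = 196/x + 29 - 10x + x^2. Setting dATC/dx = −196/x^2 − 10 + 2x = 0 gives x = 7 (since 2·7^3 − 10·7^2 = 196).
min ATC = 196/7 + 29 − 10·7 + 7^2 = $36. That is the break-even price.
Between these two prices the firm operates at a loss; above $36 it earns a profit.

Shutdown price = $4; break-even price = $36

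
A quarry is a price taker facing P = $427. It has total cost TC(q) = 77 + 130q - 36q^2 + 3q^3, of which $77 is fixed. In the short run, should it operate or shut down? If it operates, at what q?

Produce at q = 11

From TC, MC = TC'(q) = 130 - 72q + 9q^2 and AVC = VC/q = 130 - 36q + 3q^2.
The AVC parabola has its vertex at q = 36/6 = 6, where AVC = 130 - 36·6 + 3·6^2 = $22.
Since P = $427 ≥ min AVC = $22, price covers variable cost and the firm should produce.
Set P = MC: 427 = 130 - 72q + 9q^2 → -297 - 72q + 9q^2 = 0. The roots are q = -3 and q = 11; the profit-maximizing output is on the rising part of MC, so q* = 11.
Check: AVC at q = 11 is $97 ≤ P, so revenue covers variable cost.
Profit = P·q − TC = 427·11 − 1144 = $3553.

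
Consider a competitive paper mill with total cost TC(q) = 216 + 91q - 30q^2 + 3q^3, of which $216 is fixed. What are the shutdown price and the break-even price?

Shutdown price = $16; break-even price = $55

AVC = 91 - 30q + 3q^2; minimized at q = 5, giving min AVC = $16. That is the shutdown price.
ATC = 216/q + 91 - 30q + 3q^2. Setting dATC/dq = −216/q^2 − 30 + 6q = 0 gives q = 6 (since 6·6^3 − 30·6^2 = 216).
min ATC = 216/6 + 91 − 30·6 + 3·6^2 = $55. That is the break-even price.
For $16 ≤ P < $55 the firm produces at a loss; below $16 it shuts down.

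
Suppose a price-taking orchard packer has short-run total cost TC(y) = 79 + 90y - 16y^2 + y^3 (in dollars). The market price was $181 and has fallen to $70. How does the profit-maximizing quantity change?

AVC = 90 - 16y + y^2, minimized at y = 8 where min AVC = $26. MC = 90 - 32y + 3y^2.
With P = $181 above the shutdown price, P = MC gives y = 13.
At P = $70 ≥ min AVC, set P = MC: y = 10. The firm stays open but cuts output.

Output falls from 13 to 10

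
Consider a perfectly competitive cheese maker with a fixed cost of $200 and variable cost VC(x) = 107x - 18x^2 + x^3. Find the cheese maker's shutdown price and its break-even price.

Shutdown price = $26; break-even price = $47

AVC = 107 - 18x + x^2; minimized at x = 9, giving min AVC = $26. That is the shutdown price.
ATC = 200/x + 107 - 18x + x^2. Setting dATC/dx = −200/x^2 − 18 + 2x = 0 gives x = 10 (since 2·10^3 − 18·10^2 = 200).
min ATC = 200/10 + 107 − 18·10 + 10^2 = $47. That is the break-even price.
For $26 ≤ P < $47 the firm produces at a loss; below $26 it shuts down.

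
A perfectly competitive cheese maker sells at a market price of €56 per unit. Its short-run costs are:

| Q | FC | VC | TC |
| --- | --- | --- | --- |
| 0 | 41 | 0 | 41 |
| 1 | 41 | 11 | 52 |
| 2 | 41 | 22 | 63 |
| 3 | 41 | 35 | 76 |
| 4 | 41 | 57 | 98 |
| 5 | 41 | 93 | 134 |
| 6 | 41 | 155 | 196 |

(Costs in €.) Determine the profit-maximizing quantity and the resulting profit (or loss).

Q = 5; profit = €146

Tabulate TR − TC: Q=0: -41; Q=1: 4; Q=2: 49; Q=3: 92; Q=4: 126; Q=5: 146; Q=6: 140.
Profit is maximized at Q = 5. AVC there is 93/5 = €18.60 ≤ P, so producing beats shutting down (which would give -€41).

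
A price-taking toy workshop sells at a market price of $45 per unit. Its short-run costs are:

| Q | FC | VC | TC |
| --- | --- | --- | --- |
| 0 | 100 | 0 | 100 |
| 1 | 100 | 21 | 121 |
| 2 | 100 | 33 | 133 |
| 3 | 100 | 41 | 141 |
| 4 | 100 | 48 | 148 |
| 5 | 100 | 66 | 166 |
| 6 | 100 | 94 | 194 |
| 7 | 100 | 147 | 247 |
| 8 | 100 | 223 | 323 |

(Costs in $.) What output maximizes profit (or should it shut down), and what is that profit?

Q = 6; profit = $76

Profit at each row (π = 45Q − TC): Q=0: -100; Q=1: -76; Q=2: -43; Q=3: -6; Q=4: 32; Q=5: 59; Q=6: 76; Q=7: 68; Q=8: 37.
Profit is maximized at Q = 6. AVC there is 94/6 = $15.67 ≤ P, so producing beats shutting down (which would give -$100).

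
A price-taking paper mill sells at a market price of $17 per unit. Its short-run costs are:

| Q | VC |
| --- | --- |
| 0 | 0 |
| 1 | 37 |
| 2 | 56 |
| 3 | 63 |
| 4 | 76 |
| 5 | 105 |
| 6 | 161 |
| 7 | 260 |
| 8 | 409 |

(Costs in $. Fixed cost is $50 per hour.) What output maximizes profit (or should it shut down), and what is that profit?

Compute π = P·Q − TC at each output: Q=0: -50; Q=1: -70; Q=2: -72; Q=3: -62; Q=4: -58; Q=5: -70; Q=6: -109; Q=7: -191; Q=8: -323.
Profit is highest at Q = 0. Equivalently, the lowest AVC in the table is 76/4 ≈ $19 at Q = 4, and P = $17 falls below it — price never covers variable cost, so the firm shuts down and loses only its fixed cost.

Q = 0 (shut down); profit = -$50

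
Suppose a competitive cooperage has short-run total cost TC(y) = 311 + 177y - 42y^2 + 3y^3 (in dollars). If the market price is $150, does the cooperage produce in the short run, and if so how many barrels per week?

From TC, MC = TC'(y) = 177 - 84y + 9y^2 and AVC = VC/y = 177 - 42y + 3y^2.
AVC hits its minimum where MC = AVC, at y = 7, giving min AVC = 177 - 42·7 + 3·7^2 = $30.
P = $150 exceeds min AVC = $30, so the firm stays open.
P = MC gives 27 - 84y + 9y^2 = 0, with roots 1/3 and 9. Take the larger (rising MC): y* = 9.
Check: AVC at y = 9 is $42 ≤ P, so revenue covers variable cost.
Profit = P·y − TC = 150·9 − 689 = $661.

Produce at y = 9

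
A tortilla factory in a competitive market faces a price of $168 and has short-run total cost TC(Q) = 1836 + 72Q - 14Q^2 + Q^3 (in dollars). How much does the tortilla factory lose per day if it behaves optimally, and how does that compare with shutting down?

AVC = 72 - 14Q + Q^2; min AVC = $23 at Q = 7. Since P = $168 ≥ min AVC, the firm produces.
With MC = 72 - 28Q + 3Q^2, P = MC on the upward-sloping part at Q* = 12.
TR = 168·12 = 2016. TC = 1836 + 576 = 2412. Profit = 2016 − 2412 = -$396.
Shutting down would mean losing the fixed cost of $1836, so operating at a loss of $396 is better by $1440.

Profit = -$396 at Q = 12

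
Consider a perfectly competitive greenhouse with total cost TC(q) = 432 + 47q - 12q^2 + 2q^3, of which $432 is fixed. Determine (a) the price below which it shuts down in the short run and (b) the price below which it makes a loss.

Shutdown price = $29; break-even price = $119

Shutdown price = min AVC. AVC = 47 - 12q + 2q^2, with vertex at q = 3 and minimum $29.
ATC = 432/q + 47 - 12q + 2q^2. Setting dATC/dq = −432/q^2 − 12 + 4q = 0 gives q = 6 (since 4·6^3 − 12·6^2 = 432).
min ATC = 432/6 + 47 − 12·6 + 2·6^2 = $119. That is the break-even price.
Between these two prices the firm operates at a loss; above $119 it earns a profit.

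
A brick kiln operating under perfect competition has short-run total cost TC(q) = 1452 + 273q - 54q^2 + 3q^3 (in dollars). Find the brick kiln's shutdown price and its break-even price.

Shutdown price = $30; break-even price = $174

Shutdown price = min AVC. AVC = 273 - 54q + 3q^2, with vertex at q = 9 and minimum $30.
ATC = 1452/q + 273 - 54q + 3q^2. Setting dATC/dq = −1452/q^2 − 54 + 6q = 0 gives q = 11 (since 6·11^3 − 54·11^2 = 1452).
min ATC = 1452/11 + 273 − 54·11 + 3·11^2 = $174. That is the break-even price.
For $30 ≤ P < $174 the firm produces at a loss; below $30 it shuts down.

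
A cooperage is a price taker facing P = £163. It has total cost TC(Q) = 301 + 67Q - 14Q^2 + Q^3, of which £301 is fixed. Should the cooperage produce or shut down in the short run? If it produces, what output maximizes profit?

Produce at Q = 12

From TC, MC = TC'(Q) = 67 - 28Q + 3Q^2 and AVC = VC/Q = 67 - 14Q + Q^2.
AVC is minimized where dAVC/dQ = -14 + 2Q = 0, at Q = 7; min AVC = 67 - 14·7 + 7^2 = £18.
P = £163 exceeds min AVC = £18, so the firm stays open.
Set P = MC: 163 = 67 - 28Q + 3Q^2 → -96 - 28Q + 3Q^2 = 0. The roots are Q = -8/3 and Q = 12; the profit-maximizing output is on the rising part of MC, so Q* = 12.
Check: AVC at Q = 12 is £43 ≤ P, so revenue covers variable cost.
Profit = P·Q − TC = 163·12 − 817 = £1139.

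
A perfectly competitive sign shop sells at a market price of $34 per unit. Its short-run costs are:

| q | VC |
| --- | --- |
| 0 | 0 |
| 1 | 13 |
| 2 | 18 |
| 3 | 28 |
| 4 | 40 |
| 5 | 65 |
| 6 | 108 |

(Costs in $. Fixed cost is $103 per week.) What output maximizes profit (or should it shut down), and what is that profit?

Compute π = P·q − TC at each output: q=0: -103; q=1: -82; q=2: -53; q=3: -29; q=4: -7; q=5: 2; q=6: -7.
Profit is maximized at q = 5. AVC there is 65/5 = $13 ≤ P, so producing beats shutting down (which would give -$103).

q = 5; profit = $2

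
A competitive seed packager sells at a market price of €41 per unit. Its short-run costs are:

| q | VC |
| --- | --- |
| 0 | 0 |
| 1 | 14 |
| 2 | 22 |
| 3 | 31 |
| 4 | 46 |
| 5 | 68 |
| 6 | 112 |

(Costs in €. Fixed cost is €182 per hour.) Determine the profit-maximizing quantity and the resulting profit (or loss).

Tabulate TR − TC: q=0: -182; q=1: -155; q=2: -122; q=3: -90; q=4: -64; q=5: -45; q=6: -48.
Profit is maximized at q = 5. AVC there is 68/5 = €13.60 ≤ P, so producing beats shutting down (which would give -€182).

q = 5; profit = -€45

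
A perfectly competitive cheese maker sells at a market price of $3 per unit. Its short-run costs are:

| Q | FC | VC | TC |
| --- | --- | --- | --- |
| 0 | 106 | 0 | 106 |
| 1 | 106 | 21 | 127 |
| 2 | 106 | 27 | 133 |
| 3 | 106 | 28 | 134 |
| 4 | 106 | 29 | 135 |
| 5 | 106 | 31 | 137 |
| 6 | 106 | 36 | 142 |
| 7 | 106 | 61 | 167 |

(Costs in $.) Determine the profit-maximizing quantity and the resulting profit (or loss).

Profit at each row (π = 3Q − TC): Q=0: -106; Q=1: -124; Q=2: -127; Q=3: -125; Q=4: -123; Q=5: -122; Q=6: -124; Q=7: -146.
Profit is highest at Q = 0. Equivalently, the lowest AVC in the table is 36/6 ≈ $6 at Q = 6, and P = $3 falls below it — price never covers variable cost, so the firm shuts down and loses only its fixed cost.

Q = 0 (shut down); profit = -$106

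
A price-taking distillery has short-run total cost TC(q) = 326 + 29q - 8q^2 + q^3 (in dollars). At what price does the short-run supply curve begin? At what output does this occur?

$13 per unit, at q = 4

The shutdown price is the minimum of AVC. VC = 29q - 8q^2 + q^3, so AVC = 29 - 8q + q^2.
At the minimum of AVC, MC = AVC. MC = 29 - 16q + 3q^2; setting MC = AVC gives 2q^2 - 8q = 0, so q = 4. min AVC = 13.
The firm shuts down for any P below $13.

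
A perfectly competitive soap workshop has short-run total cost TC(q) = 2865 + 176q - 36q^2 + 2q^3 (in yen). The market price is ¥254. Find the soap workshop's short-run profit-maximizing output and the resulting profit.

Profit = -¥161 at q = 13

AVC = 176 - 36q + 2q^2; min AVC = ¥14 at q = 9. Since P = ¥254 ≥ min AVC, the firm produces.
With MC = 176 - 72q + 6q^2, P = MC on the upward-sloping part at q* = 13.
TR = 254·13 = 3302. TC = 2865 + 598 = 3463. Profit = 3302 − 3463 = -¥161.
Shutting down would mean losing the fixed cost of ¥2865, so operating at a loss of ¥161 is better by ¥2704.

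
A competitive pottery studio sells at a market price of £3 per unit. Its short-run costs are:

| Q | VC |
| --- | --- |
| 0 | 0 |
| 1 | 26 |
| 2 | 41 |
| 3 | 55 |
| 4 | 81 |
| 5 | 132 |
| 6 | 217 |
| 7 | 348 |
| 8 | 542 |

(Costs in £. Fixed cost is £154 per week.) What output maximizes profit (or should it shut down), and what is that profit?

Tabulate TR − TC: Q=0: -154; Q=1: -177; Q=2: -189; Q=3: -200; Q=4: -223; Q=5: -271; Q=6: -353; Q=7: -481; Q=8: -672.
Profit is highest at Q = 0. Equivalently, the lowest AVC in the table is 55/3 ≈ £18.33 at Q = 3, and P = £3 falls below it — price never covers variable cost, so the firm shuts down and loses only its fixed cost.

Q = 0 (shut down); profit = -£154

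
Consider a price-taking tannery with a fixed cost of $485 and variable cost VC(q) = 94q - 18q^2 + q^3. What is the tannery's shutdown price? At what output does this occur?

$13 per unit, at q = 9

The shutdown price is the minimum of AVC. VC = 94q - 18q^2 + q^3, so AVC = 94 - 18q + q^2.
At the minimum of AVC, MC = AVC. MC = 94 - 36q + 3q^2; setting MC = AVC gives 2q^2 - 18q = 0, so q = 9. min AVC = 13.
For P < $13 the firm produces nothing.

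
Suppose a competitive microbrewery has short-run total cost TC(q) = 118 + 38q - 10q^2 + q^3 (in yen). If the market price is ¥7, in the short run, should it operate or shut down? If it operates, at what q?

Shut down

Variable cost is VC = 38q - 10q^2 + q^3, so AVC = VC/q = 38 - 10q + q^2 and MC = dTC/dq = 38 - 20q + 3q^2.
AVC is minimized where dAVC/dq = -10 + 2q = 0, at q = 5; min AVC = 38 - 10·5 + 5^2 = ¥13.
P = ¥7 lies below min AVC = ¥13; no output level covers variable cost.
Shutting down limits the loss to fixed cost, ¥118.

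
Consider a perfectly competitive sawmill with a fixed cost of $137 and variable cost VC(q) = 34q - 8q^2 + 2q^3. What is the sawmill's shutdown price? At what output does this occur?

The shutdown price is the minimum of AVC. VC = 34q - 8q^2 + 2q^3, so AVC = 34 - 8q + 2q^2.
At the minimum of AVC, MC = AVC. MC = 34 - 16q + 6q^2; setting MC = AVC gives 4q^2 - 8q = 0, so q = 2. min AVC = 26.
For P < $26 the firm produces nothing.

$26 per unit, at q = 2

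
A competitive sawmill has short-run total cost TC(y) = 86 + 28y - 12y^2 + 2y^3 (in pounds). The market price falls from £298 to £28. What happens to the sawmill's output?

MC = 28 - 24y + 6y^2; the shutdown threshold is min AVC = £10 (at y = 3).
With P = £298 above the shutdown price, P = MC gives y = 9.
At P = £28 ≥ min AVC, set P = MC: y = 4. The firm stays open but cuts output.

Output falls from 9 to 4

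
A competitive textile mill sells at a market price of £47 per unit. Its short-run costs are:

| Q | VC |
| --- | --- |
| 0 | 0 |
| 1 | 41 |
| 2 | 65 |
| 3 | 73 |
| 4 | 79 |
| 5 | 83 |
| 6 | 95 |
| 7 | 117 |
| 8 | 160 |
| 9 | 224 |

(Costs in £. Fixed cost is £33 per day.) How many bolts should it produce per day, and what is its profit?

Tabulate TR − TC: Q=0: -33; Q=1: -27; Q=2: -4; Q=3: 35; Q=4: 76; Q=5: 119; Q=6: 154; Q=7: 179; Q=8: 183; Q=9: 166.
Profit is maximized at Q = 8. AVC there is 160/8 = £20 ≤ P, so producing beats shutting down (which would give -£33).

Q = 8; profit = £183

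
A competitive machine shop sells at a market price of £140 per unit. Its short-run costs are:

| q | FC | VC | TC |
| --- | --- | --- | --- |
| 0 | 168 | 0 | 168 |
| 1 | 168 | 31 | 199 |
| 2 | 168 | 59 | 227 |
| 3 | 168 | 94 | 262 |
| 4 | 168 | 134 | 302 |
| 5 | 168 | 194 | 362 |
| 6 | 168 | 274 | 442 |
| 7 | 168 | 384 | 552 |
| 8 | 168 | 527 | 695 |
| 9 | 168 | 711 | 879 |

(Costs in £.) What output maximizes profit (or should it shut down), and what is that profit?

Profit at each row (π = 140q − TC): q=0: -168; q=1: -59; q=2: 53; q=3: 158; q=4: 258; q=5: 338; q=6: 398; q=7: 428; q=8: 425; q=9: 381.
Profit is maximized at q = 7. AVC there is 384/7 = £54.86 ≤ P, so producing beats shutting down (which would give -£168).

q = 7; profit = £428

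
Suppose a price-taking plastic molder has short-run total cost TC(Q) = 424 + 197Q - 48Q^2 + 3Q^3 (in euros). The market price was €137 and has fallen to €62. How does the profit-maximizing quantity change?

Output falls from 10 to 9

AVC = 197 - 48Q + 3Q^2, minimized at Q = 8 where min AVC = €5. MC = 197 - 96Q + 9Q^2.
At P = €137 ≥ min AVC, set P = MC on the rising branch: Q = 10.
At P = €62 ≥ min AVC, set P = MC: Q = 9. The firm stays open but cuts output.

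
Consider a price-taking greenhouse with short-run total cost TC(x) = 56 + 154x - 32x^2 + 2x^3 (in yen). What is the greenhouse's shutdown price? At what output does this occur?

The shutdown price is the minimum of AVC. VC = 154x - 32x^2 + 2x^3, so AVC = 154 - 32x + 2x^2.
At the minimum of AVC, MC = AVC. MC = 154 - 64x + 6x^2; setting MC = AVC gives 4x^2 - 32x = 0, so x = 8. min AVC = 26.
So the shutdown price is ¥26.

¥26 per unit, at x = 8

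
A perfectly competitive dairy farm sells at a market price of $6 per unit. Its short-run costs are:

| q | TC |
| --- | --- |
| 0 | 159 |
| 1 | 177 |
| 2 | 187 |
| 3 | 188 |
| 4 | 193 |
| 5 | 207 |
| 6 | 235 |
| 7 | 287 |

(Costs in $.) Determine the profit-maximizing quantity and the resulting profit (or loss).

q = 0 (shut down); profit = -$159

Compute π = P·q − TC at each output: q=0: -159; q=1: -171; q=2: -175; q=3: -170; q=4: -169; q=5: -177; q=6: -199; q=7: -245.
Profit is highest at q = 0. Equivalently, the lowest AVC in the table is 34/4 ≈ $8.50 at q = 4, and P = $6 falls below it — price never covers variable cost, so the firm shuts down and loses only its fixed cost.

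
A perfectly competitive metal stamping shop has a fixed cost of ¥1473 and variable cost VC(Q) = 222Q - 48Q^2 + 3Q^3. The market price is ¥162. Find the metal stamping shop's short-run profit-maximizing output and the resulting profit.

Profit = -¥273 at Q = 10

AVC = 222 - 48Q + 3Q^2 has its minimum ¥30 at Q = 8; price ¥162 clears that bar, so the firm operates.
With MC = 222 - 96Q + 9Q^2, P = MC on the upward-sloping part at Q* = 10.
TR = 162·10 = 1620. TC = 1473 + 420 = 1893. Profit = 1620 − 1893 = -¥273.
Shutting down would mean losing the fixed cost of ¥1473, so operating at a loss of ¥273 is better by ¥1200.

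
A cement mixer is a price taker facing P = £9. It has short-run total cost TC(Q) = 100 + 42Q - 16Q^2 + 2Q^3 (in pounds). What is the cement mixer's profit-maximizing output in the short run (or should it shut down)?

Variable cost is VC = 42Q - 16Q^2 + 2Q^3, so AVC = VC/Q = 42 - 16Q + 2Q^2 and MC = dTC/dQ = 42 - 32Q + 6Q^2.
The AVC parabola has its vertex at Q = 16/4 = 4, where AVC = 42 - 16·4 + 2·4^2 = £10.
Since P = £9 < min AVC = £10, price fails to cover variable cost at any output.
Shutting down limits the loss to fixed cost, £100.

Shut down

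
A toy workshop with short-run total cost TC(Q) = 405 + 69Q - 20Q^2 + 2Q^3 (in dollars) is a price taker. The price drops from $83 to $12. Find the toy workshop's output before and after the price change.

AVC = 69 - 20Q + 2Q^2, minimized at Q = 5 where min AVC = $19. MC = 69 - 40Q + 6Q^2.
With P = $83 above the shutdown price, P = MC gives Q = 7.
At P = $12 < min AVC = $19, price no longer covers variable cost at any output, so the firm shuts down: Q = 0.

Output falls from 7 to 0 (the firm shuts down)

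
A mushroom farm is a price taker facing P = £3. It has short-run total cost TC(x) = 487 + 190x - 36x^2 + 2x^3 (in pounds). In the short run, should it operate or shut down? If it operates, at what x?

Strip out fixed cost: VC = 190x - 36x^2 + 2x^3. Then AVC = 190 - 36x + 2x^2 and MC = 190 - 72x + 6x^2.
The AVC parabola has its vertex at x = 36/4 = 9, where AVC = 190 - 36·9 + 2·9^2 = £28.
With P < min AVC (£3 < £28), every unit sold adds to the loss.
Best response: produce nothing and absorb the £487 fixed cost.

Shut down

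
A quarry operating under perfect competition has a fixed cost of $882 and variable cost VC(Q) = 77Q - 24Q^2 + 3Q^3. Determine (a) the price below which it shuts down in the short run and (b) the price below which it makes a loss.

Shutdown price = $29; break-even price = $182

Shutdown price = min AVC. AVC = 77 - 24Q + 3Q^2, with vertex at Q = 4 and minimum $29.
ATC = 882/Q + 77 - 24Q + 3Q^2. Setting dATC/dQ = −882/Q^2 − 24 + 6Q = 0 gives Q = 7 (since 6·7^3 − 24·7^2 = 882).
min ATC = 882/7 + 77 − 24·7 + 3·7^2 = $182. That is the break-even price.
Between these two prices the firm operates at a loss; above $182 it earns a profit.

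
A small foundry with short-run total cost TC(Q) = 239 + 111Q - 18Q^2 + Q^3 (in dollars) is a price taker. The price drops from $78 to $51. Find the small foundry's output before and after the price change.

Output falls from 11 to 10

AVC = 111 - 18Q + Q^2, minimized at Q = 9 where min AVC = $30. MC = 111 - 36Q + 3Q^2.
At P = $78 ≥ min AVC, set P = MC on the rising branch: Q = 11.
At P = $51 ≥ min AVC, set P = MC: Q = 10. The firm stays open but cuts output.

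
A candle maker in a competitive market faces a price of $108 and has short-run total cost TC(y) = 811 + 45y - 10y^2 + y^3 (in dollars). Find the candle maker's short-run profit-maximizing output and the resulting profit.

Profit = -$163 at y = 9

AVC = 45 - 10y + y^2; min AVC = $20 at y = 5. Since P = $108 ≥ min AVC, the firm produces.
MC = 45 - 20y + 3y^2. Setting P = MC and taking the root on the rising branch gives y* = 9.
TR = 108·9 = 972. TC = 811 + 324 = 1135. Profit = 972 − 1135 = -$163.
Shutting down would mean losing the fixed cost of $811, so operating at a loss of $163 is better by $648.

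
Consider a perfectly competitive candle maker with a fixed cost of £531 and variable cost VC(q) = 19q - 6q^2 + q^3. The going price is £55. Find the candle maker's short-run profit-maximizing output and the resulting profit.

AVC = 19 - 6q + q^2 has its minimum £10 at q = 3; price £55 clears that bar, so the firm operates.
MC = 19 - 12q + 3q^2. Setting P = MC and taking the root on the rising branch gives q* = 6.
TR = 55·6 = 330. TC = 531 + 114 = 645. Profit = 330 − 645 = -£315.
By producing, the firm covers all variable cost plus £216 of fixed cost; shutting down would lose the full £531.

Profit = -£315 at q = 6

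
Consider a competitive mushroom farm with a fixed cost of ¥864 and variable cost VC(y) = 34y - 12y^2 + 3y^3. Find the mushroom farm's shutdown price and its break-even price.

Shutdown price = min AVC. AVC = 34 - 12y + 3y^2, with vertex at y = 2 and minimum ¥22.
ATC = 864/y + 34 - 12y + 3y^2. Setting dATC/dy = −864/y^2 − 12 + 6y = 0 gives y = 6 (since 6·6^3 − 12·6^2 = 864).
min ATC = 864/6 + 34 − 12·6 + 3·6^2 = ¥214. That is the break-even price.
For ¥22 ≤ P < ¥214 the firm produces at a loss; below ¥22 it shuts down.

Shutdown price = ¥22; break-even price = ¥214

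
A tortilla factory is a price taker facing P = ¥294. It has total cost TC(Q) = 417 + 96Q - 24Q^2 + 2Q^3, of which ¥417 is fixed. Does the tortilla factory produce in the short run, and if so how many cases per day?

Produce at Q = 11

Strip out fixed cost: VC = 96Q - 24Q^2 + 2Q^3. Then AVC = 96 - 24Q + 2Q^2 and MC = 96 - 48Q + 6Q^2.
The AVC parabola has its vertex at Q = 24/4 = 6, where AVC = 96 - 24·6 + 2·6^2 = ¥24.
Because ¥294 ≥ ¥24, revenue can cover variable cost; the firm operates.
P = MC gives -198 - 48Q + 6Q^2 = 0, with roots -3 and 11. Take the larger (rising MC): Q* = 11.
Check: AVC at Q = 11 is ¥74 ≤ P, so revenue covers variable cost.
Profit = P·Q − TC = 294·11 − 1231 = ¥2003.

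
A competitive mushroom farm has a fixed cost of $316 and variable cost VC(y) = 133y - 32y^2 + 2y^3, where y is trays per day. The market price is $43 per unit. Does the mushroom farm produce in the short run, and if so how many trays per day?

Produce at y = 9

Variable cost is VC = 133y - 32y^2 + 2y^3, so AVC = VC/y = 133 - 32y + 2y^2 and MC = dTC/dy = 133 - 64y + 6y^2.
AVC hits its minimum where MC = AVC, at y = 8, giving min AVC = 133 - 32·8 + 2·8^2 = $5.
Because $43 ≥ $5, revenue can cover variable cost; the firm operates.
Set P = MC: 43 = 133 - 64y + 6y^2 → 90 - 64y + 6y^2 = 0. The roots are y = 5/3 and y = 9; the profit-maximizing output is on the rising part of MC, so y* = 9.
Check: AVC at y = 9 is $7 ≤ P, so revenue covers variable cost.
Profit = P·y − TC = 43·9 − 379 = $8.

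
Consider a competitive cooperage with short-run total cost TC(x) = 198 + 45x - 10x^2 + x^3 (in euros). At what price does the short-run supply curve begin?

The firm shuts down when price falls below the minimum of average variable cost. AVC = VC/x = 45 - 10x + x^2.
dAVC/dx = -10 + 2x = 0 gives x = 5. min AVC = 45 - 10·5 + 5^2 = 20.
The firm shuts down for any P below €20.

€20 per unit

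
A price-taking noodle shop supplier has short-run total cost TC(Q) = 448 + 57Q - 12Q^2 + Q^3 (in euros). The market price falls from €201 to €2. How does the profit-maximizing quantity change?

AVC = 57 - 12Q + Q^2, minimized at Q = 6 where min AVC = €21. MC = 57 - 24Q + 3Q^2.
At P = €201 ≥ min AVC, set P = MC on the rising branch: Q = 12.
At P = €2 < min AVC = €21, price no longer covers variable cost at any output, so the firm shuts down: Q = 0.

Output falls from 12 to 0 (the firm shuts down)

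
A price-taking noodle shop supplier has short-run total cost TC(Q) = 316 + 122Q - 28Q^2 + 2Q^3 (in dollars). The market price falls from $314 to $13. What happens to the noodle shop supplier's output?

MC = 122 - 56Q + 6Q^2; the shutdown threshold is min AVC = $24 (at Q = 7).
At P = $314 ≥ min AVC, set P = MC on the rising branch: Q = 12.
At P = $13 < min AVC = $24, price no longer covers variable cost at any output, so the firm shuts down: Q = 0.

Output falls from 12 to 0 (the firm shuts down)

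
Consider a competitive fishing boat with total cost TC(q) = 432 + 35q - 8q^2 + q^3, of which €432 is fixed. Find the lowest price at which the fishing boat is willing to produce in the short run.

€19 per unit

Short-run supply begins at min AVC. From VC = 35q - 8q^2 + q^3, AVC = 35 - 8q + q^2.
At the minimum of AVC, MC = AVC. MC = 35 - 16q + 3q^2; setting MC = AVC gives 2q^2 - 8q = 0, so q = 4. min AVC = 19.
The firm shuts down for any P below €19.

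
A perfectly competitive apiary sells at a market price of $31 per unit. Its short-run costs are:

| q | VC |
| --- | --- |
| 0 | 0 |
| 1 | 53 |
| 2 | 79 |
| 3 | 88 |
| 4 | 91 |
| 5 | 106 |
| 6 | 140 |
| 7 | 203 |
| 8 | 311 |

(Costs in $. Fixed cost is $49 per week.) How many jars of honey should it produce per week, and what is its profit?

Profit at each row (π = 31q − TC): q=0: -49; q=1: -71; q=2: -66; q=3: -44; q=4: -16; q=5: 0; q=6: -3; q=7: -35; q=8: -112.
Profit is maximized at q = 5. AVC there is 106/5 = $21.20 ≤ P, so producing beats shutting down (which would give -$49).

q = 5; profit = $0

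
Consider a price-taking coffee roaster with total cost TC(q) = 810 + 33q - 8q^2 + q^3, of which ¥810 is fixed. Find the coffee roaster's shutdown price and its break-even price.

Shutdown price = ¥17; break-even price = ¥132

AVC = 33 - 8q + q^2; minimized at q = 4, giving min AVC = ¥17. That is the shutdown price.
ATC = 810/q + 33 - 8q + q^2. Setting dATC/dq = −810/q^2 − 8 + 2q = 0 gives q = 9 (since 2·9^3 − 8·9^2 = 810).
min ATC = 810/9 + 33 − 8·9 + 9^2 = ¥132. That is the break-even price.
For ¥17 ≤ P < ¥132 the firm produces at a loss; below ¥17 it shuts down.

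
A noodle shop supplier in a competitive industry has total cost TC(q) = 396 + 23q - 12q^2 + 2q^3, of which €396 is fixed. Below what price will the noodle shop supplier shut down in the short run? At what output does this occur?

€5 per unit, at q = 3

The shutdown price is the minimum of AVC. VC = 23q - 12q^2 + 2q^3, so AVC = 23 - 12q + 2q^2.
At the minimum of AVC, MC = AVC. MC = 23 - 24q + 6q^2; setting MC = AVC gives 4q^2 - 12q = 0, so q = 3. min AVC = 5.
So the shutdown price is €5.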